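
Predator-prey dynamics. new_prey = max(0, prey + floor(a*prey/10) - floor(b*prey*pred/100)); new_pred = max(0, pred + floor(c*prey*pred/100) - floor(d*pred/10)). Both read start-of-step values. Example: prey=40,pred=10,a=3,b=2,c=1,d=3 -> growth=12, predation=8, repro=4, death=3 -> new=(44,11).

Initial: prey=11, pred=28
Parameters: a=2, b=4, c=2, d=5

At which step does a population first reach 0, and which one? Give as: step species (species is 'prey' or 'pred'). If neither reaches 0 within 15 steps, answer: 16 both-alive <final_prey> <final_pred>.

Step 1: prey: 11+2-12=1; pred: 28+6-14=20
Step 2: prey: 1+0-0=1; pred: 20+0-10=10
Step 3: prey: 1+0-0=1; pred: 10+0-5=5
Step 4: prey: 1+0-0=1; pred: 5+0-2=3
Step 5: prey: 1+0-0=1; pred: 3+0-1=2
Step 6: prey: 1+0-0=1; pred: 2+0-1=1
Step 7: prey: 1+0-0=1; pred: 1+0-0=1
Steps 8-15: state stable at prey=1, pred=1 (no change)
No extinction within 15 steps

Answer: 16 both-alive 1 1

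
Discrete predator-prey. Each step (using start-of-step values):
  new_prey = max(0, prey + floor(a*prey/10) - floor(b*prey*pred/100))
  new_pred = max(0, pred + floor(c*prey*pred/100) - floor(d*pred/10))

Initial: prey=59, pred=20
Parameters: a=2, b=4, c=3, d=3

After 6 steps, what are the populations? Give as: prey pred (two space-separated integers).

Answer: 0 17

Derivation:
Step 1: prey: 59+11-47=23; pred: 20+35-6=49
Step 2: prey: 23+4-45=0; pred: 49+33-14=68
Step 3: prey: 0+0-0=0; pred: 68+0-20=48
Step 4: prey: 0+0-0=0; pred: 48+0-14=34
Step 5: prey: 0+0-0=0; pred: 34+0-10=24
Step 6: prey: 0+0-0=0; pred: 24+0-7=17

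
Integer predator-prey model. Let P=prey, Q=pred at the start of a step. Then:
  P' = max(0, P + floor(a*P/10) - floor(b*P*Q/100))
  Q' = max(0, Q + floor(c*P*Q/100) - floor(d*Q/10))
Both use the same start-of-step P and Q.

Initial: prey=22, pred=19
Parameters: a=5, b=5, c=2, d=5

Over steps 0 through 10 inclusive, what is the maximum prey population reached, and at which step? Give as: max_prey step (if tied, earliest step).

Step 1: prey: 22+11-20=13; pred: 19+8-9=18
Step 2: prey: 13+6-11=8; pred: 18+4-9=13
Step 3: prey: 8+4-5=7; pred: 13+2-6=9
Step 4: prey: 7+3-3=7; pred: 9+1-4=6
Step 5: prey: 7+3-2=8; pred: 6+0-3=3
Step 6: prey: 8+4-1=11; pred: 3+0-1=2
Step 7: prey: 11+5-1=15; pred: 2+0-1=1
Step 8: prey: 15+7-0=22; pred: 1+0-0=1
Step 9: prey: 22+11-1=32; pred: 1+0-0=1
Step 10: prey: 32+16-1=47; pred: 1+0-0=1
Max prey = 47 at step 10

Answer: 47 10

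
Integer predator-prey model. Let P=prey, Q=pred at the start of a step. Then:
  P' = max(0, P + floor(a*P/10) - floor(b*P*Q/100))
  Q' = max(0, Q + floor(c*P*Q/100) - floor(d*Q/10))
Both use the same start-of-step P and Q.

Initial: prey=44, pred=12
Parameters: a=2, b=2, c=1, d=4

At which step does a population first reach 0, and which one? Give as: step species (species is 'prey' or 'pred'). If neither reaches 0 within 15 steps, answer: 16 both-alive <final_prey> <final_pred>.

Step 1: prey: 44+8-10=42; pred: 12+5-4=13
Step 2: prey: 42+8-10=40; pred: 13+5-5=13
Step 3: prey: 40+8-10=38; pred: 13+5-5=13
Step 4: prey: 38+7-9=36; pred: 13+4-5=12
Step 5: prey: 36+7-8=35; pred: 12+4-4=12
Step 6: prey: 35+7-8=34; pred: 12+4-4=12
Step 7: prey: 34+6-8=32; pred: 12+4-4=12
Step 8: prey: 32+6-7=31; pred: 12+3-4=11
Step 9: prey: 31+6-6=31; pred: 11+3-4=10
Step 10: prey: 31+6-6=31; pred: 10+3-4=9
Step 11: prey: 31+6-5=32; pred: 9+2-3=8
Step 12: prey: 32+6-5=33; pred: 8+2-3=7
Step 13: prey: 33+6-4=35; pred: 7+2-2=7
Step 14: prey: 35+7-4=38; pred: 7+2-2=7
Step 15: prey: 38+7-5=40; pred: 7+2-2=7
No extinction within 15 steps

Answer: 16 both-alive 40 7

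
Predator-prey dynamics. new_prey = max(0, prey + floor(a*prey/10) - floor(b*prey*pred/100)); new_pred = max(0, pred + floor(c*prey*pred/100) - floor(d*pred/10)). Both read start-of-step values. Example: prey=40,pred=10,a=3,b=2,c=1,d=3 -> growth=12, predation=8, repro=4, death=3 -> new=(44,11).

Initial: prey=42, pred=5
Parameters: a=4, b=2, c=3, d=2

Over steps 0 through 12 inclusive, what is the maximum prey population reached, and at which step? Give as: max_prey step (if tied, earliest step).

Answer: 65 2

Derivation:
Step 1: prey: 42+16-4=54; pred: 5+6-1=10
Step 2: prey: 54+21-10=65; pred: 10+16-2=24
Step 3: prey: 65+26-31=60; pred: 24+46-4=66
Step 4: prey: 60+24-79=5; pred: 66+118-13=171
Step 5: prey: 5+2-17=0; pred: 171+25-34=162
Step 6: prey: 0+0-0=0; pred: 162+0-32=130
Step 7: prey: 0+0-0=0; pred: 130+0-26=104
Step 8: prey: 0+0-0=0; pred: 104+0-20=84
Step 9: prey: 0+0-0=0; pred: 84+0-16=68
Step 10: prey: 0+0-0=0; pred: 68+0-13=55
Step 11: prey: 0+0-0=0; pred: 55+0-11=44
Step 12: prey: 0+0-0=0; pred: 44+0-8=36
Max prey = 65 at step 2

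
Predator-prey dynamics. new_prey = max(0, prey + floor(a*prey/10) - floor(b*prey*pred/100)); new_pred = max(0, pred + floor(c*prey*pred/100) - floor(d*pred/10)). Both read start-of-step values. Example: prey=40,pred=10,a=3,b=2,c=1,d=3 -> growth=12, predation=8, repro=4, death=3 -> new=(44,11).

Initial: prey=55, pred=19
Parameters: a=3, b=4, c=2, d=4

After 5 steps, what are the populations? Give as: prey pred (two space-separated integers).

Answer: 0 9

Derivation:
Step 1: prey: 55+16-41=30; pred: 19+20-7=32
Step 2: prey: 30+9-38=1; pred: 32+19-12=39
Step 3: prey: 1+0-1=0; pred: 39+0-15=24
Step 4: prey: 0+0-0=0; pred: 24+0-9=15
Step 5: prey: 0+0-0=0; pred: 15+0-6=9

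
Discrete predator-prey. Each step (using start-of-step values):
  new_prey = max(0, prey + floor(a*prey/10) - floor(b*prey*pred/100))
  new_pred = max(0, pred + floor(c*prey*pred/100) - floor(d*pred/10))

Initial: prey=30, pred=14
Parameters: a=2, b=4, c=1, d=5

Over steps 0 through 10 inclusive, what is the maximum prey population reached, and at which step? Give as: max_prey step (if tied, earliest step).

Answer: 32 10

Derivation:
Step 1: prey: 30+6-16=20; pred: 14+4-7=11
Step 2: prey: 20+4-8=16; pred: 11+2-5=8
Step 3: prey: 16+3-5=14; pred: 8+1-4=5
Step 4: prey: 14+2-2=14; pred: 5+0-2=3
Step 5: prey: 14+2-1=15; pred: 3+0-1=2
Step 6: prey: 15+3-1=17; pred: 2+0-1=1
Step 7: prey: 17+3-0=20; pred: 1+0-0=1
Step 8: prey: 20+4-0=24; pred: 1+0-0=1
Step 9: prey: 24+4-0=28; pred: 1+0-0=1
Step 10: prey: 28+5-1=32; pred: 1+0-0=1
Max prey = 32 at step 10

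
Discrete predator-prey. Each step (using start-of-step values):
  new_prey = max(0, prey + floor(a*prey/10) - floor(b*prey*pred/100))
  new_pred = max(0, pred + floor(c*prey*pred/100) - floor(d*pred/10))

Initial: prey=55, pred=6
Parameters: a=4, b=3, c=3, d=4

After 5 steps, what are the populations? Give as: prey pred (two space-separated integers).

Answer: 0 75

Derivation:
Step 1: prey: 55+22-9=68; pred: 6+9-2=13
Step 2: prey: 68+27-26=69; pred: 13+26-5=34
Step 3: prey: 69+27-70=26; pred: 34+70-13=91
Step 4: prey: 26+10-70=0; pred: 91+70-36=125
Step 5: prey: 0+0-0=0; pred: 125+0-50=75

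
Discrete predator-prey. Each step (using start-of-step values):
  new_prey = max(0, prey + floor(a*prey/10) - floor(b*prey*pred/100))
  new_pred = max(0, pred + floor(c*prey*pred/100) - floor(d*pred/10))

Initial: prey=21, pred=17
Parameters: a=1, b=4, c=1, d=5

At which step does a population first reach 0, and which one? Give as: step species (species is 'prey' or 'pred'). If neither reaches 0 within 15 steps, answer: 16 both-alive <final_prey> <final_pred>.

Answer: 16 both-alive 4 1

Derivation:
Step 1: prey: 21+2-14=9; pred: 17+3-8=12
Step 2: prey: 9+0-4=5; pred: 12+1-6=7
Step 3: prey: 5+0-1=4; pred: 7+0-3=4
Step 4: prey: 4+0-0=4; pred: 4+0-2=2
Step 5: prey: 4+0-0=4; pred: 2+0-1=1
Step 6: prey: 4+0-0=4; pred: 1+0-0=1
Steps 7-15: state stable at prey=4, pred=1 (no change)
No extinction within 15 steps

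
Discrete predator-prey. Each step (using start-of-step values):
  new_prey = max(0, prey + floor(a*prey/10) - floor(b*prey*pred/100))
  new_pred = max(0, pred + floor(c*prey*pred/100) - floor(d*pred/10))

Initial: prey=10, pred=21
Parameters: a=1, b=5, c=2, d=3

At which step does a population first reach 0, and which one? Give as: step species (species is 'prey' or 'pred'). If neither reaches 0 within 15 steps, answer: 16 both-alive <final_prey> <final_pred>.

Step 1: prey: 10+1-10=1; pred: 21+4-6=19
Step 2: prey: 1+0-0=1; pred: 19+0-5=14
Step 3: prey: 1+0-0=1; pred: 14+0-4=10
Step 4: prey: 1+0-0=1; pred: 10+0-3=7
Step 5: prey: 1+0-0=1; pred: 7+0-2=5
Step 6: prey: 1+0-0=1; pred: 5+0-1=4
Step 7: prey: 1+0-0=1; pred: 4+0-1=3
Step 8: prey: 1+0-0=1; pred: 3+0-0=3
Steps 9-15: state stable at prey=1, pred=3 (no change)
No extinction within 15 steps

Answer: 16 both-alive 1 3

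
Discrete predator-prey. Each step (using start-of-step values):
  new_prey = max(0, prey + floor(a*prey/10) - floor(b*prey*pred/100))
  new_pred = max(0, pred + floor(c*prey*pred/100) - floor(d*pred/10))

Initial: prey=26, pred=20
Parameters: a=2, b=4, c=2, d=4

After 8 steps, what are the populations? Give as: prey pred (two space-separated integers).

Step 1: prey: 26+5-20=11; pred: 20+10-8=22
Step 2: prey: 11+2-9=4; pred: 22+4-8=18
Step 3: prey: 4+0-2=2; pred: 18+1-7=12
Step 4: prey: 2+0-0=2; pred: 12+0-4=8
Step 5: prey: 2+0-0=2; pred: 8+0-3=5
Step 6: prey: 2+0-0=2; pred: 5+0-2=3
Step 7: prey: 2+0-0=2; pred: 3+0-1=2
Step 8: prey: 2+0-0=2; pred: 2+0-0=2

Answer: 2 2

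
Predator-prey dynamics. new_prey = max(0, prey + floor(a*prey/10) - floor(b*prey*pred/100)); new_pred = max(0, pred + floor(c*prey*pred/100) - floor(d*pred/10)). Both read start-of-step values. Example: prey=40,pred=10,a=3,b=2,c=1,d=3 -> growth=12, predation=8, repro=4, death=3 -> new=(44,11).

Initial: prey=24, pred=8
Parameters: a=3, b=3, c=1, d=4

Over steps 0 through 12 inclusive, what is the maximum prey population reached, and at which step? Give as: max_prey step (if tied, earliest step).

Answer: 88 10

Derivation:
Step 1: prey: 24+7-5=26; pred: 8+1-3=6
Step 2: prey: 26+7-4=29; pred: 6+1-2=5
Step 3: prey: 29+8-4=33; pred: 5+1-2=4
Step 4: prey: 33+9-3=39; pred: 4+1-1=4
Step 5: prey: 39+11-4=46; pred: 4+1-1=4
Step 6: prey: 46+13-5=54; pred: 4+1-1=4
Step 7: prey: 54+16-6=64; pred: 4+2-1=5
Step 8: prey: 64+19-9=74; pred: 5+3-2=6
Step 9: prey: 74+22-13=83; pred: 6+4-2=8
Step 10: prey: 83+24-19=88; pred: 8+6-3=11
Step 11: prey: 88+26-29=85; pred: 11+9-4=16
Step 12: prey: 85+25-40=70; pred: 16+13-6=23
Max prey = 88 at step 10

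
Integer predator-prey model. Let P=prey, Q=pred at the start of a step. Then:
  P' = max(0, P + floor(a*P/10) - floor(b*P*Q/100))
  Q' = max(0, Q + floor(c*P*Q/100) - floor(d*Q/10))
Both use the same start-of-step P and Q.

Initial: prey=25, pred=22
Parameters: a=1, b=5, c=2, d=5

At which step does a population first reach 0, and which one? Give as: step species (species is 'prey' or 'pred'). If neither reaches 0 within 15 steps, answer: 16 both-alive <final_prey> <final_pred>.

Answer: 1 prey

Derivation:
Step 1: prey: 25+2-27=0; pred: 22+11-11=22
First extinction: prey at step 1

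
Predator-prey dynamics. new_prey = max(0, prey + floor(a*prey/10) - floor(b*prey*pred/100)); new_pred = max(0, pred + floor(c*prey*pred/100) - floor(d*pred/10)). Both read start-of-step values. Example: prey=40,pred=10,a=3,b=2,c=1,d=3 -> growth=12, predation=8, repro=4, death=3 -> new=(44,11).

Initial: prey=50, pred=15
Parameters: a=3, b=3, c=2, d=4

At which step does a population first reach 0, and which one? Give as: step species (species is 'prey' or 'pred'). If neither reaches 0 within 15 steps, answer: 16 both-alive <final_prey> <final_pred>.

Answer: 16 both-alive 1 2

Derivation:
Step 1: prey: 50+15-22=43; pred: 15+15-6=24
Step 2: prey: 43+12-30=25; pred: 24+20-9=35
Step 3: prey: 25+7-26=6; pred: 35+17-14=38
Step 4: prey: 6+1-6=1; pred: 38+4-15=27
Step 5: prey: 1+0-0=1; pred: 27+0-10=17
Step 6: prey: 1+0-0=1; pred: 17+0-6=11
Step 7: prey: 1+0-0=1; pred: 11+0-4=7
Step 8: prey: 1+0-0=1; pred: 7+0-2=5
Step 9: prey: 1+0-0=1; pred: 5+0-2=3
Step 10: prey: 1+0-0=1; pred: 3+0-1=2
Step 11: prey: 1+0-0=1; pred: 2+0-0=2
Steps 12-15: state stable at prey=1, pred=2 (no change)
No extinction within 15 steps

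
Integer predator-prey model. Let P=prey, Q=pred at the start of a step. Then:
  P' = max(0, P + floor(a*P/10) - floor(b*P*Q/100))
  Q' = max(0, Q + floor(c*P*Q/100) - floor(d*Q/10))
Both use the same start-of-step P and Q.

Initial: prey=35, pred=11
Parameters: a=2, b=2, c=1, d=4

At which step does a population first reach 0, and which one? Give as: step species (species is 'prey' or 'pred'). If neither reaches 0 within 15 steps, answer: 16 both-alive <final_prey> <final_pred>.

Step 1: prey: 35+7-7=35; pred: 11+3-4=10
Step 2: prey: 35+7-7=35; pred: 10+3-4=9
Step 3: prey: 35+7-6=36; pred: 9+3-3=9
Step 4: prey: 36+7-6=37; pred: 9+3-3=9
Step 5: prey: 37+7-6=38; pred: 9+3-3=9
Step 6: prey: 38+7-6=39; pred: 9+3-3=9
Step 7: prey: 39+7-7=39; pred: 9+3-3=9
Steps 8-15: state stable at prey=39, pred=9 (no change)
No extinction within 15 steps

Answer: 16 both-alive 39 9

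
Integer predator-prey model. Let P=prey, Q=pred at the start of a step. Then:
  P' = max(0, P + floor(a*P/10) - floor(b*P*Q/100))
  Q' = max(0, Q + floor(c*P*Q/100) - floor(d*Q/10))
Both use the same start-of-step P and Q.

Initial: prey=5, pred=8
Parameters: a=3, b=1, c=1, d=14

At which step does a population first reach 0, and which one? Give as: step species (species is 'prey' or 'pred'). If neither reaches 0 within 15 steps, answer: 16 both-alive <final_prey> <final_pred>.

Step 1: prey: 5+1-0=6; pred: 8+0-11=0
First extinction: pred at step 1

Answer: 1 pred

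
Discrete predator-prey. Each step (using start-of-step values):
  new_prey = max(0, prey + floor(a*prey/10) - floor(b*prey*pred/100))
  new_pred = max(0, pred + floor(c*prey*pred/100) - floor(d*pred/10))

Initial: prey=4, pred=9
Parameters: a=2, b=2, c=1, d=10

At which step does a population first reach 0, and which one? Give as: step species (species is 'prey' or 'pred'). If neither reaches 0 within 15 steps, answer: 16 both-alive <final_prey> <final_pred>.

Answer: 1 pred

Derivation:
Step 1: prey: 4+0-0=4; pred: 9+0-9=0
First extinction: pred at step 1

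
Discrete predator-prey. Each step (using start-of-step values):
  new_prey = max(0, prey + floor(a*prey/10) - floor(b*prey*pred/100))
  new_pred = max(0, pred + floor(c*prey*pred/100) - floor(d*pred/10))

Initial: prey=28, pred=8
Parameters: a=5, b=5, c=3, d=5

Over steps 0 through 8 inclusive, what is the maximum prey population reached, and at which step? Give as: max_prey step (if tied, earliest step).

Step 1: prey: 28+14-11=31; pred: 8+6-4=10
Step 2: prey: 31+15-15=31; pred: 10+9-5=14
Step 3: prey: 31+15-21=25; pred: 14+13-7=20
Step 4: prey: 25+12-25=12; pred: 20+15-10=25
Step 5: prey: 12+6-15=3; pred: 25+9-12=22
Step 6: prey: 3+1-3=1; pred: 22+1-11=12
Step 7: prey: 1+0-0=1; pred: 12+0-6=6
Step 8: prey: 1+0-0=1; pred: 6+0-3=3
Max prey = 31 at step 1

Answer: 31 1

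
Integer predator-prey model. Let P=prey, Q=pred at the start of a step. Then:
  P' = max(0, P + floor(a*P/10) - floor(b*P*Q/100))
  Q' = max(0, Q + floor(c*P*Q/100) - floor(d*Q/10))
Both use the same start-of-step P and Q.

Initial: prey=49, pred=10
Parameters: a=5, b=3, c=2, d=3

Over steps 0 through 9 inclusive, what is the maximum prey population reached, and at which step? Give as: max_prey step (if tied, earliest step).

Answer: 60 2

Derivation:
Step 1: prey: 49+24-14=59; pred: 10+9-3=16
Step 2: prey: 59+29-28=60; pred: 16+18-4=30
Step 3: prey: 60+30-54=36; pred: 30+36-9=57
Step 4: prey: 36+18-61=0; pred: 57+41-17=81
Step 5: prey: 0+0-0=0; pred: 81+0-24=57
Step 6: prey: 0+0-0=0; pred: 57+0-17=40
Step 7: prey: 0+0-0=0; pred: 40+0-12=28
Step 8: prey: 0+0-0=0; pred: 28+0-8=20
Step 9: prey: 0+0-0=0; pred: 20+0-6=14
Max prey = 60 at step 2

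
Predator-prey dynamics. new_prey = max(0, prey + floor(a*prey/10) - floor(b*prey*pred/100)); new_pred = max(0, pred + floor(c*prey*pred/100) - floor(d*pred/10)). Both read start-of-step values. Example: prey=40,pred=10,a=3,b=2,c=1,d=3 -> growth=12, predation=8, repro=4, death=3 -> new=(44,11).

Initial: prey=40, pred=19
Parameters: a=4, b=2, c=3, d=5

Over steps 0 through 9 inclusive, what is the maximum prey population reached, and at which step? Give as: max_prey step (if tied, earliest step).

Answer: 41 1

Derivation:
Step 1: prey: 40+16-15=41; pred: 19+22-9=32
Step 2: prey: 41+16-26=31; pred: 32+39-16=55
Step 3: prey: 31+12-34=9; pred: 55+51-27=79
Step 4: prey: 9+3-14=0; pred: 79+21-39=61
Step 5: prey: 0+0-0=0; pred: 61+0-30=31
Step 6: prey: 0+0-0=0; pred: 31+0-15=16
Step 7: prey: 0+0-0=0; pred: 16+0-8=8
Step 8: prey: 0+0-0=0; pred: 8+0-4=4
Step 9: prey: 0+0-0=0; pred: 4+0-2=2
Max prey = 41 at step 1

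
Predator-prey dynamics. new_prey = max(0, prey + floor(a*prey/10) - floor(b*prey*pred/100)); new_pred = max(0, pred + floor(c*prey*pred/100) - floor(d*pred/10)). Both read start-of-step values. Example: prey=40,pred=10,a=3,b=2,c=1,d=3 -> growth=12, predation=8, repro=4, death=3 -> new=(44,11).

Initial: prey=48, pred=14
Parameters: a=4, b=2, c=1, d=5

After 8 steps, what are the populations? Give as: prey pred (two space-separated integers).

Step 1: prey: 48+19-13=54; pred: 14+6-7=13
Step 2: prey: 54+21-14=61; pred: 13+7-6=14
Step 3: prey: 61+24-17=68; pred: 14+8-7=15
Step 4: prey: 68+27-20=75; pred: 15+10-7=18
Step 5: prey: 75+30-27=78; pred: 18+13-9=22
Step 6: prey: 78+31-34=75; pred: 22+17-11=28
Step 7: prey: 75+30-42=63; pred: 28+21-14=35
Step 8: prey: 63+25-44=44; pred: 35+22-17=40

Answer: 44 40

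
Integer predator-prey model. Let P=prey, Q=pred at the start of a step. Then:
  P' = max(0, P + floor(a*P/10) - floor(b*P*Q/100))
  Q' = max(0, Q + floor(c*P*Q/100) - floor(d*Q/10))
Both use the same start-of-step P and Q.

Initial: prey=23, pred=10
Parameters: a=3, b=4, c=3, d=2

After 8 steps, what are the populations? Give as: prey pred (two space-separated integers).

Step 1: prey: 23+6-9=20; pred: 10+6-2=14
Step 2: prey: 20+6-11=15; pred: 14+8-2=20
Step 3: prey: 15+4-12=7; pred: 20+9-4=25
Step 4: prey: 7+2-7=2; pred: 25+5-5=25
Step 5: prey: 2+0-2=0; pred: 25+1-5=21
Step 6: prey: 0+0-0=0; pred: 21+0-4=17
Step 7: prey: 0+0-0=0; pred: 17+0-3=14
Step 8: prey: 0+0-0=0; pred: 14+0-2=12

Answer: 0 12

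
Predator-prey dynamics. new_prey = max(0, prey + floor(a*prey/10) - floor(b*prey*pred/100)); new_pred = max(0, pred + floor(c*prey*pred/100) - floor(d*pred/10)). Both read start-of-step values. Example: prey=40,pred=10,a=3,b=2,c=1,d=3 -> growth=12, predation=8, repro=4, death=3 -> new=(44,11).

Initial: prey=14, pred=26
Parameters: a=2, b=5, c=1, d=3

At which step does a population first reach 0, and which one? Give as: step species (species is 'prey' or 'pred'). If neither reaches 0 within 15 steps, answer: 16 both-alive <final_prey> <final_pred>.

Step 1: prey: 14+2-18=0; pred: 26+3-7=22
First extinction: prey at step 1

Answer: 1 prey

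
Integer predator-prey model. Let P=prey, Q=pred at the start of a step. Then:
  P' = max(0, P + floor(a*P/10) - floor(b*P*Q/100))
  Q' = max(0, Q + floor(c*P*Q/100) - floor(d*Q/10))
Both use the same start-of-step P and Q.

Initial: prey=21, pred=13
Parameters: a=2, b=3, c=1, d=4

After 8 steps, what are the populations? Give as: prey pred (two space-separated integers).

Step 1: prey: 21+4-8=17; pred: 13+2-5=10
Step 2: prey: 17+3-5=15; pred: 10+1-4=7
Step 3: prey: 15+3-3=15; pred: 7+1-2=6
Step 4: prey: 15+3-2=16; pred: 6+0-2=4
Step 5: prey: 16+3-1=18; pred: 4+0-1=3
Step 6: prey: 18+3-1=20; pred: 3+0-1=2
Step 7: prey: 20+4-1=23; pred: 2+0-0=2
Step 8: prey: 23+4-1=26; pred: 2+0-0=2

Answer: 26 2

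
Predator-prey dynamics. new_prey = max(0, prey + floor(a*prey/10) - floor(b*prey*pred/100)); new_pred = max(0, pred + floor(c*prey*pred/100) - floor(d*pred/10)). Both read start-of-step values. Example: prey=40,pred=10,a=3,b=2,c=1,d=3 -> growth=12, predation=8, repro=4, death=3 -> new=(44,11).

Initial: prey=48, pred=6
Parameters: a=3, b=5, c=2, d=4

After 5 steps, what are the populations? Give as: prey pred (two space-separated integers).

Answer: 2 17

Derivation:
Step 1: prey: 48+14-14=48; pred: 6+5-2=9
Step 2: prey: 48+14-21=41; pred: 9+8-3=14
Step 3: prey: 41+12-28=25; pred: 14+11-5=20
Step 4: prey: 25+7-25=7; pred: 20+10-8=22
Step 5: prey: 7+2-7=2; pred: 22+3-8=17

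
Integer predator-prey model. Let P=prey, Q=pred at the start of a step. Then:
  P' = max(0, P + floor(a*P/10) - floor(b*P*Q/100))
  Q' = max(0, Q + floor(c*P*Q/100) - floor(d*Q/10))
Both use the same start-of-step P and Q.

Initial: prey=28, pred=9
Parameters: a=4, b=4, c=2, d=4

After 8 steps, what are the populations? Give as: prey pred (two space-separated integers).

Step 1: prey: 28+11-10=29; pred: 9+5-3=11
Step 2: prey: 29+11-12=28; pred: 11+6-4=13
Step 3: prey: 28+11-14=25; pred: 13+7-5=15
Step 4: prey: 25+10-15=20; pred: 15+7-6=16
Step 5: prey: 20+8-12=16; pred: 16+6-6=16
Step 6: prey: 16+6-10=12; pred: 16+5-6=15
Step 7: prey: 12+4-7=9; pred: 15+3-6=12
Step 8: prey: 9+3-4=8; pred: 12+2-4=10

Answer: 8 10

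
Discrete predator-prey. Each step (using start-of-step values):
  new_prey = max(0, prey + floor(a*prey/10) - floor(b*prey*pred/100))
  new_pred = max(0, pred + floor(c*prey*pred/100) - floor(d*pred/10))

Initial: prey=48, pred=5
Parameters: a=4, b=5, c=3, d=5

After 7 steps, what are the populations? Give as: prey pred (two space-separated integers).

Step 1: prey: 48+19-12=55; pred: 5+7-2=10
Step 2: prey: 55+22-27=50; pred: 10+16-5=21
Step 3: prey: 50+20-52=18; pred: 21+31-10=42
Step 4: prey: 18+7-37=0; pred: 42+22-21=43
Step 5: prey: 0+0-0=0; pred: 43+0-21=22
Step 6: prey: 0+0-0=0; pred: 22+0-11=11
Step 7: prey: 0+0-0=0; pred: 11+0-5=6

Answer: 0 6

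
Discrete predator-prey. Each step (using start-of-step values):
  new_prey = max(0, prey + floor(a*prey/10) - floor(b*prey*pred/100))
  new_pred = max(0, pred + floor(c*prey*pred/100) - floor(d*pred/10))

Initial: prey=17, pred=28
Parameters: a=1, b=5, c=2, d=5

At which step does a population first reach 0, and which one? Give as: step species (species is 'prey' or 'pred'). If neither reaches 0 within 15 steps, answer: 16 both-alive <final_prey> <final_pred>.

Answer: 1 prey

Derivation:
Step 1: prey: 17+1-23=0; pred: 28+9-14=23
First extinction: prey at step 1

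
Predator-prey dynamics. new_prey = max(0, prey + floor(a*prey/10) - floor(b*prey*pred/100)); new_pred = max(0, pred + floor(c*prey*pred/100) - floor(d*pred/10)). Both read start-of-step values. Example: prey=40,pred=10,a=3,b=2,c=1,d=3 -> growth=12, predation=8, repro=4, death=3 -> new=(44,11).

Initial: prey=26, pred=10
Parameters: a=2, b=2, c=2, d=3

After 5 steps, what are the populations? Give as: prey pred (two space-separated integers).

Answer: 15 22

Derivation:
Step 1: prey: 26+5-5=26; pred: 10+5-3=12
Step 2: prey: 26+5-6=25; pred: 12+6-3=15
Step 3: prey: 25+5-7=23; pred: 15+7-4=18
Step 4: prey: 23+4-8=19; pred: 18+8-5=21
Step 5: prey: 19+3-7=15; pred: 21+7-6=22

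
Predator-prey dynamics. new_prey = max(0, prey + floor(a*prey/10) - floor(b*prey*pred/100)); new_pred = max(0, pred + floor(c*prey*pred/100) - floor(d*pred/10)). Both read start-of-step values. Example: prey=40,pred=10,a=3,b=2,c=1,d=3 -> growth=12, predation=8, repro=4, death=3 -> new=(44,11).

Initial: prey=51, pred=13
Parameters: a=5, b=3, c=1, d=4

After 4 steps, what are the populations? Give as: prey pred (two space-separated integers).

Step 1: prey: 51+25-19=57; pred: 13+6-5=14
Step 2: prey: 57+28-23=62; pred: 14+7-5=16
Step 3: prey: 62+31-29=64; pred: 16+9-6=19
Step 4: prey: 64+32-36=60; pred: 19+12-7=24

Answer: 60 24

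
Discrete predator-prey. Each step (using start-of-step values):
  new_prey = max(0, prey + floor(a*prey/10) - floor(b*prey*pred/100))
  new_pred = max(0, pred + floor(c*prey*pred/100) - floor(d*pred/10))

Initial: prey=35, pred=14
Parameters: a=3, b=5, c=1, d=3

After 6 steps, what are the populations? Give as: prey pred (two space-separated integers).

Answer: 8 4

Derivation:
Step 1: prey: 35+10-24=21; pred: 14+4-4=14
Step 2: prey: 21+6-14=13; pred: 14+2-4=12
Step 3: prey: 13+3-7=9; pred: 12+1-3=10
Step 4: prey: 9+2-4=7; pred: 10+0-3=7
Step 5: prey: 7+2-2=7; pred: 7+0-2=5
Step 6: prey: 7+2-1=8; pred: 5+0-1=4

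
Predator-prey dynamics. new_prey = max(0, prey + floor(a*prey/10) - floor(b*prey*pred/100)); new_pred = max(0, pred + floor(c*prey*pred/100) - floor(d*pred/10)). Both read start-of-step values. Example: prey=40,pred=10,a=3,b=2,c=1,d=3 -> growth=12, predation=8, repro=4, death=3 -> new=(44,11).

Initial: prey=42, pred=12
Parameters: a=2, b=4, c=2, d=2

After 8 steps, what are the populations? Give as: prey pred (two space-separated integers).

Answer: 0 11

Derivation:
Step 1: prey: 42+8-20=30; pred: 12+10-2=20
Step 2: prey: 30+6-24=12; pred: 20+12-4=28
Step 3: prey: 12+2-13=1; pred: 28+6-5=29
Step 4: prey: 1+0-1=0; pred: 29+0-5=24
Step 5: prey: 0+0-0=0; pred: 24+0-4=20
Step 6: prey: 0+0-0=0; pred: 20+0-4=16
Step 7: prey: 0+0-0=0; pred: 16+0-3=13
Step 8: prey: 0+0-0=0; pred: 13+0-2=11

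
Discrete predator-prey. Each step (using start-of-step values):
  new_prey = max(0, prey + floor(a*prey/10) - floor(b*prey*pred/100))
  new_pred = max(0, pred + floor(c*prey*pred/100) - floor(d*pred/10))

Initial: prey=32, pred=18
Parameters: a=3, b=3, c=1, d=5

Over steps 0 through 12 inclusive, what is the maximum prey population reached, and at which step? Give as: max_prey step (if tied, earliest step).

Answer: 120 12

Derivation:
Step 1: prey: 32+9-17=24; pred: 18+5-9=14
Step 2: prey: 24+7-10=21; pred: 14+3-7=10
Step 3: prey: 21+6-6=21; pred: 10+2-5=7
Step 4: prey: 21+6-4=23; pred: 7+1-3=5
Step 5: prey: 23+6-3=26; pred: 5+1-2=4
Step 6: prey: 26+7-3=30; pred: 4+1-2=3
Step 7: prey: 30+9-2=37; pred: 3+0-1=2
Step 8: prey: 37+11-2=46; pred: 2+0-1=1
Step 9: prey: 46+13-1=58; pred: 1+0-0=1
Step 10: prey: 58+17-1=74; pred: 1+0-0=1
Step 11: prey: 74+22-2=94; pred: 1+0-0=1
Step 12: prey: 94+28-2=120; pred: 1+0-0=1
Max prey = 120 at step 12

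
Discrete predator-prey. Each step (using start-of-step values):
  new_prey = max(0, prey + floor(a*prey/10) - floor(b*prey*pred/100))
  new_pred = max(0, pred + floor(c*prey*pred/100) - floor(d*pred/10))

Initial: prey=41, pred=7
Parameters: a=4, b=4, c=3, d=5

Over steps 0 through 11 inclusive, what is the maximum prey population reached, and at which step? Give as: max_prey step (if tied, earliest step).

Answer: 46 1

Derivation:
Step 1: prey: 41+16-11=46; pred: 7+8-3=12
Step 2: prey: 46+18-22=42; pred: 12+16-6=22
Step 3: prey: 42+16-36=22; pred: 22+27-11=38
Step 4: prey: 22+8-33=0; pred: 38+25-19=44
Step 5: prey: 0+0-0=0; pred: 44+0-22=22
Step 6: prey: 0+0-0=0; pred: 22+0-11=11
Step 7: prey: 0+0-0=0; pred: 11+0-5=6
Step 8: prey: 0+0-0=0; pred: 6+0-3=3
Step 9: prey: 0+0-0=0; pred: 3+0-1=2
Step 10: prey: 0+0-0=0; pred: 2+0-1=1
Step 11: prey: 0+0-0=0; pred: 1+0-0=1
Max prey = 46 at step 1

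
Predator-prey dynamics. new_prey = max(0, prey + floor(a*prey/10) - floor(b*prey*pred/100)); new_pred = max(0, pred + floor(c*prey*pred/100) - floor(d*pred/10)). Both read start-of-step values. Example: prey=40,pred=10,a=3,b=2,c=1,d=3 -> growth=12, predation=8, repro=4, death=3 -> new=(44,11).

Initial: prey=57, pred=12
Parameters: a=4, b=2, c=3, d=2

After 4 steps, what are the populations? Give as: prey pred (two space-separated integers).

Answer: 0 159

Derivation:
Step 1: prey: 57+22-13=66; pred: 12+20-2=30
Step 2: prey: 66+26-39=53; pred: 30+59-6=83
Step 3: prey: 53+21-87=0; pred: 83+131-16=198
Step 4: prey: 0+0-0=0; pred: 198+0-39=159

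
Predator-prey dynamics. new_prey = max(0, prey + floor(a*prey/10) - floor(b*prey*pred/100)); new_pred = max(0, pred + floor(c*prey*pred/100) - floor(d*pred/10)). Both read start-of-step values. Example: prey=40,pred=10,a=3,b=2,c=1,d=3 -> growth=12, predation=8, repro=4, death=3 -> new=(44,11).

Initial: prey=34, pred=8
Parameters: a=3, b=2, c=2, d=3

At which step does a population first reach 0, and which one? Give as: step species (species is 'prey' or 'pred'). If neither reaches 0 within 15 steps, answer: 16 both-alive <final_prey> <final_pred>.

Answer: 16 both-alive 1 4

Derivation:
Step 1: prey: 34+10-5=39; pred: 8+5-2=11
Step 2: prey: 39+11-8=42; pred: 11+8-3=16
Step 3: prey: 42+12-13=41; pred: 16+13-4=25
Step 4: prey: 41+12-20=33; pred: 25+20-7=38
Step 5: prey: 33+9-25=17; pred: 38+25-11=52
Step 6: prey: 17+5-17=5; pred: 52+17-15=54
Step 7: prey: 5+1-5=1; pred: 54+5-16=43
Step 8: prey: 1+0-0=1; pred: 43+0-12=31
Step 9: prey: 1+0-0=1; pred: 31+0-9=22
Step 10: prey: 1+0-0=1; pred: 22+0-6=16
Step 11: prey: 1+0-0=1; pred: 16+0-4=12
Step 12: prey: 1+0-0=1; pred: 12+0-3=9
Step 13: prey: 1+0-0=1; pred: 9+0-2=7
Step 14: prey: 1+0-0=1; pred: 7+0-2=5
Step 15: prey: 1+0-0=1; pred: 5+0-1=4
No extinction within 15 steps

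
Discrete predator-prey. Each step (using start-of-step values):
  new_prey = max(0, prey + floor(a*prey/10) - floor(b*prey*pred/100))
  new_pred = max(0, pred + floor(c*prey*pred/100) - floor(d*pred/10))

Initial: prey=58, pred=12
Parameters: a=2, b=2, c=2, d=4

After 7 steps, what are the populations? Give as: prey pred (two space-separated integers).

Answer: 0 14

Derivation:
Step 1: prey: 58+11-13=56; pred: 12+13-4=21
Step 2: prey: 56+11-23=44; pred: 21+23-8=36
Step 3: prey: 44+8-31=21; pred: 36+31-14=53
Step 4: prey: 21+4-22=3; pred: 53+22-21=54
Step 5: prey: 3+0-3=0; pred: 54+3-21=36
Step 6: prey: 0+0-0=0; pred: 36+0-14=22
Step 7: prey: 0+0-0=0; pred: 22+0-8=14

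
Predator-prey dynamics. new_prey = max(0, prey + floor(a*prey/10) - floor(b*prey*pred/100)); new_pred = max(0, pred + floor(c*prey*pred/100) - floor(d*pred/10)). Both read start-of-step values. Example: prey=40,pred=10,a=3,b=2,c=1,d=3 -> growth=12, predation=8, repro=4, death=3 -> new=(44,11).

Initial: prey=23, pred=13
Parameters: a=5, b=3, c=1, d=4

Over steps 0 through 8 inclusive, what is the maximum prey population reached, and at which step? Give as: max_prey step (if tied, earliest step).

Answer: 113 8

Derivation:
Step 1: prey: 23+11-8=26; pred: 13+2-5=10
Step 2: prey: 26+13-7=32; pred: 10+2-4=8
Step 3: prey: 32+16-7=41; pred: 8+2-3=7
Step 4: prey: 41+20-8=53; pred: 7+2-2=7
Step 5: prey: 53+26-11=68; pred: 7+3-2=8
Step 6: prey: 68+34-16=86; pred: 8+5-3=10
Step 7: prey: 86+43-25=104; pred: 10+8-4=14
Step 8: prey: 104+52-43=113; pred: 14+14-5=23
Max prey = 113 at step 8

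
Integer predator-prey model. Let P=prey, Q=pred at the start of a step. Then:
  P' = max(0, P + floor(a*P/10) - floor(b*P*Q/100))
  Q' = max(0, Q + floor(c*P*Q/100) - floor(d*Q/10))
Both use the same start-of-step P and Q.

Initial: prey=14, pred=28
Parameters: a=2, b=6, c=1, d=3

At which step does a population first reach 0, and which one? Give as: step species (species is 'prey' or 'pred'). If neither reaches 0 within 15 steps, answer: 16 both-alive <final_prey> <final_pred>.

Answer: 1 prey

Derivation:
Step 1: prey: 14+2-23=0; pred: 28+3-8=23
First extinction: prey at step 1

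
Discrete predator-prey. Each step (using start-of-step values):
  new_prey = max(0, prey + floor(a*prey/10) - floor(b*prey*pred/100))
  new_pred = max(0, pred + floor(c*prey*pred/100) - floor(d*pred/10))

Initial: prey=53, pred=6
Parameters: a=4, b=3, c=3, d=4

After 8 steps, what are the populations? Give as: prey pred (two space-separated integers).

Step 1: prey: 53+21-9=65; pred: 6+9-2=13
Step 2: prey: 65+26-25=66; pred: 13+25-5=33
Step 3: prey: 66+26-65=27; pred: 33+65-13=85
Step 4: prey: 27+10-68=0; pred: 85+68-34=119
Step 5: prey: 0+0-0=0; pred: 119+0-47=72
Step 6: prey: 0+0-0=0; pred: 72+0-28=44
Step 7: prey: 0+0-0=0; pred: 44+0-17=27
Step 8: prey: 0+0-0=0; pred: 27+0-10=17

Answer: 0 17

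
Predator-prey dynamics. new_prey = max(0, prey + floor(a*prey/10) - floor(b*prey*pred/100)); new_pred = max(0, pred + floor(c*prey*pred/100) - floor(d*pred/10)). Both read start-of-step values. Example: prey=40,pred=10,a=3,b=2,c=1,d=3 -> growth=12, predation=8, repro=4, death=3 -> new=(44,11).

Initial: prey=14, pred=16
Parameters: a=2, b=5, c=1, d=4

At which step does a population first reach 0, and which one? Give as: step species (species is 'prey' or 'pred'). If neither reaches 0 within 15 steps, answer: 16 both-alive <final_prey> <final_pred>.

Step 1: prey: 14+2-11=5; pred: 16+2-6=12
Step 2: prey: 5+1-3=3; pred: 12+0-4=8
Step 3: prey: 3+0-1=2; pred: 8+0-3=5
Step 4: prey: 2+0-0=2; pred: 5+0-2=3
Step 5: prey: 2+0-0=2; pred: 3+0-1=2
Step 6: prey: 2+0-0=2; pred: 2+0-0=2
Steps 7-15: state stable at prey=2, pred=2 (no change)
No extinction within 15 steps

Answer: 16 both-alive 2 2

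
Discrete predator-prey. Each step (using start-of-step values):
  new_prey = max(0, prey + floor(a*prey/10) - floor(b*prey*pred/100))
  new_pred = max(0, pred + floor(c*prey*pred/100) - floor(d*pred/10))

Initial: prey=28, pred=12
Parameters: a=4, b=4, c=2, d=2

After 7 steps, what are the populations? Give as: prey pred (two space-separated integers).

Answer: 1 16

Derivation:
Step 1: prey: 28+11-13=26; pred: 12+6-2=16
Step 2: prey: 26+10-16=20; pred: 16+8-3=21
Step 3: prey: 20+8-16=12; pred: 21+8-4=25
Step 4: prey: 12+4-12=4; pred: 25+6-5=26
Step 5: prey: 4+1-4=1; pred: 26+2-5=23
Step 6: prey: 1+0-0=1; pred: 23+0-4=19
Step 7: prey: 1+0-0=1; pred: 19+0-3=16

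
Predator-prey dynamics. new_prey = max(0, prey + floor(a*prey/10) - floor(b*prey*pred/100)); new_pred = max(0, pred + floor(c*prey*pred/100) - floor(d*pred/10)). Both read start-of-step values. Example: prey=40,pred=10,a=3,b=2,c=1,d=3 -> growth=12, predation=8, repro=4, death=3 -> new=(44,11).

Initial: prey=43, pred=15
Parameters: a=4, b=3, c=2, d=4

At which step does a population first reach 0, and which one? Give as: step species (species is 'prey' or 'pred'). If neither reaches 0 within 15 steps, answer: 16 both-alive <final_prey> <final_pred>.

Step 1: prey: 43+17-19=41; pred: 15+12-6=21
Step 2: prey: 41+16-25=32; pred: 21+17-8=30
Step 3: prey: 32+12-28=16; pred: 30+19-12=37
Step 4: prey: 16+6-17=5; pred: 37+11-14=34
Step 5: prey: 5+2-5=2; pred: 34+3-13=24
Step 6: prey: 2+0-1=1; pred: 24+0-9=15
Step 7: prey: 1+0-0=1; pred: 15+0-6=9
Step 8: prey: 1+0-0=1; pred: 9+0-3=6
Step 9: prey: 1+0-0=1; pred: 6+0-2=4
Step 10: prey: 1+0-0=1; pred: 4+0-1=3
Step 11: prey: 1+0-0=1; pred: 3+0-1=2
Step 12: prey: 1+0-0=1; pred: 2+0-0=2
Steps 13-15: state stable at prey=1, pred=2 (no change)
No extinction within 15 steps

Answer: 16 both-alive 1 2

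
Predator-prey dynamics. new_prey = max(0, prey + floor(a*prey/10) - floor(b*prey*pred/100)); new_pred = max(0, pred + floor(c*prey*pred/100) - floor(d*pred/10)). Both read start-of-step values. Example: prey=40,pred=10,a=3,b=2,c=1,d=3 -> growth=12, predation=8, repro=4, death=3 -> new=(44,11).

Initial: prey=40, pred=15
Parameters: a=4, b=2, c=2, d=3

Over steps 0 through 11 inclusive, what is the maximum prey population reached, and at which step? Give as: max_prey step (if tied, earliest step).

Answer: 44 1

Derivation:
Step 1: prey: 40+16-12=44; pred: 15+12-4=23
Step 2: prey: 44+17-20=41; pred: 23+20-6=37
Step 3: prey: 41+16-30=27; pred: 37+30-11=56
Step 4: prey: 27+10-30=7; pred: 56+30-16=70
Step 5: prey: 7+2-9=0; pred: 70+9-21=58
Step 6: prey: 0+0-0=0; pred: 58+0-17=41
Step 7: prey: 0+0-0=0; pred: 41+0-12=29
Step 8: prey: 0+0-0=0; pred: 29+0-8=21
Step 9: prey: 0+0-0=0; pred: 21+0-6=15
Step 10: prey: 0+0-0=0; pred: 15+0-4=11
Step 11: prey: 0+0-0=0; pred: 11+0-3=8
Max prey = 44 at step 1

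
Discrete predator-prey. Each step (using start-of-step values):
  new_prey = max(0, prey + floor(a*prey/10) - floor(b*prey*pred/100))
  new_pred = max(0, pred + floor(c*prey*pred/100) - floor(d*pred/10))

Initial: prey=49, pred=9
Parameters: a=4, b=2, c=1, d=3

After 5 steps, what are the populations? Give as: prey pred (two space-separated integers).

Answer: 67 44

Derivation:
Step 1: prey: 49+19-8=60; pred: 9+4-2=11
Step 2: prey: 60+24-13=71; pred: 11+6-3=14
Step 3: prey: 71+28-19=80; pred: 14+9-4=19
Step 4: prey: 80+32-30=82; pred: 19+15-5=29
Step 5: prey: 82+32-47=67; pred: 29+23-8=44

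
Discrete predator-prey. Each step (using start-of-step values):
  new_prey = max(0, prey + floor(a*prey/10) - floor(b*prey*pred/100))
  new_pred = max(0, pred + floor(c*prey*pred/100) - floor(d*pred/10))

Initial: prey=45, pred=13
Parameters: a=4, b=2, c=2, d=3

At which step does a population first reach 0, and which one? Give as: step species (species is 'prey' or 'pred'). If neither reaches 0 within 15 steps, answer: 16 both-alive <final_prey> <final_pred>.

Answer: 5 prey

Derivation:
Step 1: prey: 45+18-11=52; pred: 13+11-3=21
Step 2: prey: 52+20-21=51; pred: 21+21-6=36
Step 3: prey: 51+20-36=35; pred: 36+36-10=62
Step 4: prey: 35+14-43=6; pred: 62+43-18=87
Step 5: prey: 6+2-10=0; pred: 87+10-26=71
First extinction: prey at step 5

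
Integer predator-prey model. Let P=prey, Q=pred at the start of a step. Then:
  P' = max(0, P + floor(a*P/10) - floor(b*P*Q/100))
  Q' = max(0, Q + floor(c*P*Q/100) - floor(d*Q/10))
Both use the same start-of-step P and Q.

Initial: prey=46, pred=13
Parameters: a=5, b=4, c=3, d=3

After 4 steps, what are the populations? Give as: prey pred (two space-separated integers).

Answer: 0 52

Derivation:
Step 1: prey: 46+23-23=46; pred: 13+17-3=27
Step 2: prey: 46+23-49=20; pred: 27+37-8=56
Step 3: prey: 20+10-44=0; pred: 56+33-16=73
Step 4: prey: 0+0-0=0; pred: 73+0-21=52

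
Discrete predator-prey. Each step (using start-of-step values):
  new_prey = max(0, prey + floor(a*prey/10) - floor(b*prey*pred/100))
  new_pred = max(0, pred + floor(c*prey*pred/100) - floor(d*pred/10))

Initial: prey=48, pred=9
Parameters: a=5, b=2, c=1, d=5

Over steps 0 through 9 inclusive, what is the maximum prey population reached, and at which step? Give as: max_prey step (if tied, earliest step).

Answer: 148 5

Derivation:
Step 1: prey: 48+24-8=64; pred: 9+4-4=9
Step 2: prey: 64+32-11=85; pred: 9+5-4=10
Step 3: prey: 85+42-17=110; pred: 10+8-5=13
Step 4: prey: 110+55-28=137; pred: 13+14-6=21
Step 5: prey: 137+68-57=148; pred: 21+28-10=39
Step 6: prey: 148+74-115=107; pred: 39+57-19=77
Step 7: prey: 107+53-164=0; pred: 77+82-38=121
Step 8: prey: 0+0-0=0; pred: 121+0-60=61
Step 9: prey: 0+0-0=0; pred: 61+0-30=31
Max prey = 148 at step 5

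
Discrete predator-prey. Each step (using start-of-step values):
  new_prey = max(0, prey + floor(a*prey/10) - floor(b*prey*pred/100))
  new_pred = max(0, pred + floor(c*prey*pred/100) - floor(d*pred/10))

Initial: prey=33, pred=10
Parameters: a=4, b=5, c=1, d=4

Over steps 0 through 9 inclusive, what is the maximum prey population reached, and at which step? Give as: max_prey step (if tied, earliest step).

Answer: 39 9

Derivation:
Step 1: prey: 33+13-16=30; pred: 10+3-4=9
Step 2: prey: 30+12-13=29; pred: 9+2-3=8
Step 3: prey: 29+11-11=29; pred: 8+2-3=7
Step 4: prey: 29+11-10=30; pred: 7+2-2=7
Step 5: prey: 30+12-10=32; pred: 7+2-2=7
Step 6: prey: 32+12-11=33; pred: 7+2-2=7
Step 7: prey: 33+13-11=35; pred: 7+2-2=7
Step 8: prey: 35+14-12=37; pred: 7+2-2=7
Step 9: prey: 37+14-12=39; pred: 7+2-2=7
Max prey = 39 at step 9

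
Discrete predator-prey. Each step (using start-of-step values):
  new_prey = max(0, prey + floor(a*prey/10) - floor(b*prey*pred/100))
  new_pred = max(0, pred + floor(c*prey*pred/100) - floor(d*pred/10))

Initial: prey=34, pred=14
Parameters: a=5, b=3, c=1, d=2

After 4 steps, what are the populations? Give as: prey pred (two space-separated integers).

Answer: 32 24

Derivation:
Step 1: prey: 34+17-14=37; pred: 14+4-2=16
Step 2: prey: 37+18-17=38; pred: 16+5-3=18
Step 3: prey: 38+19-20=37; pred: 18+6-3=21
Step 4: prey: 37+18-23=32; pred: 21+7-4=24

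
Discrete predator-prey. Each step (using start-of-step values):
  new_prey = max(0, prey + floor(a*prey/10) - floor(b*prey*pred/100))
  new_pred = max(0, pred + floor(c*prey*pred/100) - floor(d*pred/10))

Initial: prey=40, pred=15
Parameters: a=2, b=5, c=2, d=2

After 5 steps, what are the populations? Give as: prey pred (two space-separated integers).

Step 1: prey: 40+8-30=18; pred: 15+12-3=24
Step 2: prey: 18+3-21=0; pred: 24+8-4=28
Step 3: prey: 0+0-0=0; pred: 28+0-5=23
Step 4: prey: 0+0-0=0; pred: 23+0-4=19
Step 5: prey: 0+0-0=0; pred: 19+0-3=16

Answer: 0 16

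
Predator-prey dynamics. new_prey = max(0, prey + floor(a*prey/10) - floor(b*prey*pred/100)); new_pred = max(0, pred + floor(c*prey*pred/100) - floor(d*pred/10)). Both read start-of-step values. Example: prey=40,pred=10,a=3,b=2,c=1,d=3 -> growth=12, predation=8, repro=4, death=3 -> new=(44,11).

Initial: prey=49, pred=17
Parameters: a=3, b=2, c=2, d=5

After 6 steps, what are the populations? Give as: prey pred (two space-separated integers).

Answer: 3 16

Derivation:
Step 1: prey: 49+14-16=47; pred: 17+16-8=25
Step 2: prey: 47+14-23=38; pred: 25+23-12=36
Step 3: prey: 38+11-27=22; pred: 36+27-18=45
Step 4: prey: 22+6-19=9; pred: 45+19-22=42
Step 5: prey: 9+2-7=4; pred: 42+7-21=28
Step 6: prey: 4+1-2=3; pred: 28+2-14=16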